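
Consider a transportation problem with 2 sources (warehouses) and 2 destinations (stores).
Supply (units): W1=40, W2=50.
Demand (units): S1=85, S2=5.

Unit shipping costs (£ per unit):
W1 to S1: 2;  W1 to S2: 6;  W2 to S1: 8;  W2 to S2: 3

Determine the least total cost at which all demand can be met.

455

One minimum-cost allocation:
  W1→S1: 40 units
  W2→S1: 45 units
  W2→S2: 5 units
Total cost = £455.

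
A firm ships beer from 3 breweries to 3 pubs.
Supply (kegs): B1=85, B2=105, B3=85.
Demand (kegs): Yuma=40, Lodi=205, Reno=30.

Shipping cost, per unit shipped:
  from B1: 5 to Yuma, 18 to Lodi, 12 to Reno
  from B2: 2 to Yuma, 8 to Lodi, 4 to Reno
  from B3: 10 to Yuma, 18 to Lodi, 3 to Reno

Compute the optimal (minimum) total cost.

Optimal allocation:
  B1 to Yuma: 40 × 5 = 200
  B1 to Lodi: 45 × 18 = 810
  B2 to Lodi: 105 × 8 = 840
  B3 to Lodi: 55 × 18 = 990
  B3 to Reno: 30 × 3 = 90
Total = 200 + 810 + 840 + 990 + 90 = 2930.
(Supply check: B1 ships 85; B2 ships 105; B3 ships 85.)

2930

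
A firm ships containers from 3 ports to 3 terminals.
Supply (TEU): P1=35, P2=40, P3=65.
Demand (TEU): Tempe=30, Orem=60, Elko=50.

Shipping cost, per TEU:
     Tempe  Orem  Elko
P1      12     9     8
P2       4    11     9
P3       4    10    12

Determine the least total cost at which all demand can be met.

An optimal shipping plan:
  P1–Elko: 35 × 8 = 280
  P2–Tempe: 25 × 4 = 100
  P2–Elko: 15 × 9 = 135
  P3–Tempe: 5 × 4 = 20
  P3–Orem: 60 × 10 = 600
Total = 280 + 100 + 135 + 20 + 600 = 1135.
(Supply check: P1 ships 35; P2 ships 40; P3 ships 65.)

1135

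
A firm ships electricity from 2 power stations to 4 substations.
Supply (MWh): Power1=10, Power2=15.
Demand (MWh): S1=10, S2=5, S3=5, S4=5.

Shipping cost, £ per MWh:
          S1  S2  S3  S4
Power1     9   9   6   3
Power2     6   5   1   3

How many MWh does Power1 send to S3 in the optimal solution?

0

The minimum-cost plan:
  Power1->S1: 5 × £9 = £45
  Power1->S4: 5 × £3 = £15
  Power2->S1: 5 × £6 = £30
  Power2->S2: 5 × £5 = £25
  Power2->S3: 5 × £1 = £5
Total cost = £120.
The route Power1→S3 is not used.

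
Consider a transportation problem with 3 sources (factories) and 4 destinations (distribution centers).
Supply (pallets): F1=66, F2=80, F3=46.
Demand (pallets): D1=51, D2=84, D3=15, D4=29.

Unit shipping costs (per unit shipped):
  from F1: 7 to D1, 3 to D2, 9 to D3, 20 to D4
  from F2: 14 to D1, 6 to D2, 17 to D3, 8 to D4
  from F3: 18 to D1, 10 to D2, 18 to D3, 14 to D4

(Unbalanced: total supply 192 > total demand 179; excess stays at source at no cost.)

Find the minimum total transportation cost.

One minimum-cost allocation:
  F1 to D1: 51 pallets
  F1 to D3: 15 pallets
  F2 to D2: 51 pallets
  F2 to D4: 29 pallets
  F3 to D2: 33 pallets
Total cost = 1360.

1360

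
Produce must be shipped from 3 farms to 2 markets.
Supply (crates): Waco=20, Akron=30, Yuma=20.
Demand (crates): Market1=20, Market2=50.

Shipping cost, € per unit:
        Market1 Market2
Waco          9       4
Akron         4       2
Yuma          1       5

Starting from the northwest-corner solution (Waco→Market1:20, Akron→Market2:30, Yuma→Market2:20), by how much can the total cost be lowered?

Current plan cost = 20·9 + 30·2 + 20·5 = €340.
Optimal plan:
  Waco->Market2: 20 × €4 = €80
  Akron->Market2: 30 × €2 = €60
  Yuma->Market1: 20 × €1 = €20
Optimal cost = €160.
Saving = 340 − 160 = €180.

180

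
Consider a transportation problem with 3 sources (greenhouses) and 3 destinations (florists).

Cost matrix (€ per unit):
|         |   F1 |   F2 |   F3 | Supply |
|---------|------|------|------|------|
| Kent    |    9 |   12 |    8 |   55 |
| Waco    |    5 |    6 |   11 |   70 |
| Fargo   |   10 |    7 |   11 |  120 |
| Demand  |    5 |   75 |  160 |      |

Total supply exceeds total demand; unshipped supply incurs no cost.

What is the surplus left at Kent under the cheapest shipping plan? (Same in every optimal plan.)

An optimal plan:
  Kent→F3: 55 × €8 = €440
  Waco→F1: 5 × €5 = €25
  Waco→F2: 65 × €6 = €390
  Fargo→F2: 10 × €7 = €70
  Fargo→F3: 105 × €11 = €1155
Total cost = €2080.
Kent ships 55 of its 55, leaving 0.

0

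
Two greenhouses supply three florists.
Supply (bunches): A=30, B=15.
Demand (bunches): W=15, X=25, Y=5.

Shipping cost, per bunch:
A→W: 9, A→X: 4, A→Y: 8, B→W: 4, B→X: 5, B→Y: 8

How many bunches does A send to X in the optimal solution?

Optimal shipments:
  A–X: 25 × 4 = 100
  A–Y: 5 × 8 = 40
  B–W: 15 × 4 = 60
Total cost = 200.
So A→X carries 25 bunches.

25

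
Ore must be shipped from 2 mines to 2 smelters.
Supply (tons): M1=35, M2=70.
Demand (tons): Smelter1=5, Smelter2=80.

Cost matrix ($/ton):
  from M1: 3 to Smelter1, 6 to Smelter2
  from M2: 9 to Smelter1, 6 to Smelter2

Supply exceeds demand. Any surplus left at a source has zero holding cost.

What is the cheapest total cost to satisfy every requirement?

An optimal shipping plan:
  M1->Smelter1: 5 × $3 = $15
  M1->Smelter2: 10 × $6 = $60
  M2->Smelter2: 70 × $6 = $420
Total = 15 + 60 + 420 = $495.

495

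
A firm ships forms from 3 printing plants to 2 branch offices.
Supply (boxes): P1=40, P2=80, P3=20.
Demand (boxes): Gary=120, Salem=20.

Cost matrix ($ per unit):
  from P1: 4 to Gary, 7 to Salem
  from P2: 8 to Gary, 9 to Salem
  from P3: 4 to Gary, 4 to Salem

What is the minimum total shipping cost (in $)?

One minimum-cost allocation:
  P1 to Gary: 40 boxes
  P2 to Gary: 80 boxes
  P3 to Salem: 20 boxes
Total cost = $880.

880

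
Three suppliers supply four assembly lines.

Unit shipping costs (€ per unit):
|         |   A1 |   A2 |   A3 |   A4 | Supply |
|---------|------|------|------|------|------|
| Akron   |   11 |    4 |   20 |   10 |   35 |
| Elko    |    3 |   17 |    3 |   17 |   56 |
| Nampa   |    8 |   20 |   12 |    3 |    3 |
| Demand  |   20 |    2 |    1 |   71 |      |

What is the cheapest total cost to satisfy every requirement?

Optimal allocation:
  Akron to A2: 2 × €4 = €8
  Akron to A4: 33 × €10 = €330
  Elko to A1: 20 × €3 = €60
  Elko to A3: 1 × €3 = €3
  Elko to A4: 35 × €17 = €595
  Nampa to A4: 3 × €3 = €9
Total = 8 + 330 + 60 + 3 + 595 + 9 = €1005.

1005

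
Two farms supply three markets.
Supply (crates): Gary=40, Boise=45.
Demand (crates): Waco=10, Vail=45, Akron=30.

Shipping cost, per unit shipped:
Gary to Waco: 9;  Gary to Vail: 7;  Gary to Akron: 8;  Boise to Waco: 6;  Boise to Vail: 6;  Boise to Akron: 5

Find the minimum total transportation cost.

One minimum-cost allocation:
  Gary–Vail: 40 crates
  Boise–Waco: 10 crates
  Boise–Vail: 5 crates
  Boise–Akron: 30 crates
Total cost = 520.

520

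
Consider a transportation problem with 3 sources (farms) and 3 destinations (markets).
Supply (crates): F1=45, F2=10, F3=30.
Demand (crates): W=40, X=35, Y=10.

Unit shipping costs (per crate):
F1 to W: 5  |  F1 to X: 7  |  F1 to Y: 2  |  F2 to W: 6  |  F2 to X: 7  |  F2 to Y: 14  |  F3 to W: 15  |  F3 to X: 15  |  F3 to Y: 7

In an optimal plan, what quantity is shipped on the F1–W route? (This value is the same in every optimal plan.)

40

Optimal shipments:
  F1 to W: 40 × 5 = 200
  F1 to X: 5 × 7 = 35
  F2 to X: 10 × 7 = 70
  F3 to X: 20 × 15 = 300
  F3 to Y: 10 × 7 = 70
Total cost = 675.
So F1→W carries 40 crates.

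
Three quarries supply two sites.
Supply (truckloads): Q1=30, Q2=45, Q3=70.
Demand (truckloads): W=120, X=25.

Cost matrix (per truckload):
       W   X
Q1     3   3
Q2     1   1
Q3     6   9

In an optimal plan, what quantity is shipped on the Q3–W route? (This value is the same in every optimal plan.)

Solving gives:
  Q1–W: 5 truckloads
  Q1–X: 25 truckloads
  Q2–W: 45 truckloads
  Q3–W: 70 truckloads
Total cost = 555.
So Q3→W carries 70 truckloads.

70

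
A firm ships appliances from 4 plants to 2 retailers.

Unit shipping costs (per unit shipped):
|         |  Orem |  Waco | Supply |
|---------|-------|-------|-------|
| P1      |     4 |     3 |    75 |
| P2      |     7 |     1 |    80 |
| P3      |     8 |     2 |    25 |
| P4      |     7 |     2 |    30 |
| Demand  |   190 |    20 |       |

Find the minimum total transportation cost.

1150

An optimal shipping plan:
  P1→Orem: 75 × 4 = 300
  P2→Orem: 60 × 7 = 420
  P2→Waco: 20 × 1 = 20
  P3→Orem: 25 × 8 = 200
  P4→Orem: 30 × 7 = 210
Total = 300 + 420 + 20 + 200 + 210 = 1150.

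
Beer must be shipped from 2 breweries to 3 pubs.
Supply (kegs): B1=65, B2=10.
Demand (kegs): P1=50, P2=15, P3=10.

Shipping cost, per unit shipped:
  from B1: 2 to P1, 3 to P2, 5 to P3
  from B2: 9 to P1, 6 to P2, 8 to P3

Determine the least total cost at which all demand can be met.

225

A cheapest plan:
  B1→P1: 50 kegs
  B1→P2: 15 kegs
  B2→P3: 10 kegs
Total cost = 225.
(Supply check: B1 ships 65; B2 ships 10.)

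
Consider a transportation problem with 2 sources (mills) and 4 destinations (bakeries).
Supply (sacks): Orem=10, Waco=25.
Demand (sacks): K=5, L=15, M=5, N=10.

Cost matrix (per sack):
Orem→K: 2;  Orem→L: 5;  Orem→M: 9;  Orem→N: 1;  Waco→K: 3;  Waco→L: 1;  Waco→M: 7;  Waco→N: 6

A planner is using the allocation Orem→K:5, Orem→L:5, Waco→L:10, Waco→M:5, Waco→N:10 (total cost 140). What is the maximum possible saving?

65

Current plan cost = 5·2 + 5·5 + 10·1 + 5·7 + 10·6 = 140.
Optimal plan:
  Orem–N: 10 sacks
  Waco–K: 5 sacks
  Waco–L: 15 sacks
  Waco–M: 5 sacks
Optimal cost = 75.
Saving = 140 − 75 = 65.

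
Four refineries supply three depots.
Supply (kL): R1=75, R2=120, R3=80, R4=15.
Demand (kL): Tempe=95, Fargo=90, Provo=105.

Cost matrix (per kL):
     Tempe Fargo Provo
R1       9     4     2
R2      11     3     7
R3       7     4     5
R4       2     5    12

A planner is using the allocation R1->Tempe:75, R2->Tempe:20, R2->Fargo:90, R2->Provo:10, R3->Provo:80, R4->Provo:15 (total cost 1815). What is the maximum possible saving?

595

Current plan cost = 75·9 + 20·11 + 90·3 + 10·7 + 80·5 + 15·12 = 1815.
Optimal plan:
  R1→Provo: 75 kL
  R2→Fargo: 90 kL
  R2→Provo: 30 kL
  R3→Tempe: 80 kL
  R4→Tempe: 15 kL
Optimal cost = 1220.
Saving = 1815 − 1220 = 595.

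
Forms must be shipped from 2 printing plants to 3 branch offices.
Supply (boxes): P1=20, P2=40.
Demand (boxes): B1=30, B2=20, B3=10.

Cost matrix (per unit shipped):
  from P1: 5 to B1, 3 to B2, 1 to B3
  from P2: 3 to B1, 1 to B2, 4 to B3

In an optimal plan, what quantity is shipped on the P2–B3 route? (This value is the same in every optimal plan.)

0

Solving gives:
  P1->B1: 10 × 5 = 50
  P1->B3: 10 × 1 = 10
  P2->B1: 20 × 3 = 60
  P2->B2: 20 × 1 = 20
Total cost = 140.
The route P2→B3 is not used.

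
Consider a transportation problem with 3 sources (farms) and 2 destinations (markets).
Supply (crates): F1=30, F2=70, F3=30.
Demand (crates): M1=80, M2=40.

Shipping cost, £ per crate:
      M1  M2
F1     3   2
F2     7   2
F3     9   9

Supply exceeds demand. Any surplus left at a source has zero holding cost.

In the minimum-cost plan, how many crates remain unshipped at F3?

An optimal plan:
  F1->M1: 30 × £3 = £90
  F2->M1: 30 × £7 = £210
  F2->M2: 40 × £2 = £80
  F3->M1: 20 × £9 = £180
Total cost = £560.
F3 ships 20 of its 30, leaving 10.

10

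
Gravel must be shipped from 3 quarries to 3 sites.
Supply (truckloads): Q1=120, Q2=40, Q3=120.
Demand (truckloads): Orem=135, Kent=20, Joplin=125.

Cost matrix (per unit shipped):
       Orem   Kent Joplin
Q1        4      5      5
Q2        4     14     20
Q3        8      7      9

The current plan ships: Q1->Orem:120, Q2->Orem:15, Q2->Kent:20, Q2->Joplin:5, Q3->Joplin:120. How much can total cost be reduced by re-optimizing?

295

Current plan cost = 120·4 + 15·4 + 20·14 + 5·20 + 120·9 = 2000.
Optimal plan:
  Q1–Joplin: 120 × 5 = 600
  Q2–Orem: 40 × 4 = 160
  Q3–Orem: 95 × 8 = 760
  Q3–Kent: 20 × 7 = 140
  Q3–Joplin: 5 × 9 = 45
Optimal cost = 1705.
Saving = 2000 − 1705 = 295.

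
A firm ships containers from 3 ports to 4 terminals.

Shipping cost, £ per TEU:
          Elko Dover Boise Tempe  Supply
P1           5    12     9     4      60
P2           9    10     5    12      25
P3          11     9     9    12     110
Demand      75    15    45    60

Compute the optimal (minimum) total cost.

1505

One minimum-cost allocation:
  P1–Tempe: 60 × £4 = £240
  P2–Boise: 25 × £5 = £125
  P3–Elko: 75 × £11 = £825
  P3–Dover: 15 × £9 = £135
  P3–Boise: 20 × £9 = £180
Total = 240 + 125 + 825 + 135 + 180 = £1505.
(Supply check: P1 ships 60; P2 ships 25; P3 ships 110.)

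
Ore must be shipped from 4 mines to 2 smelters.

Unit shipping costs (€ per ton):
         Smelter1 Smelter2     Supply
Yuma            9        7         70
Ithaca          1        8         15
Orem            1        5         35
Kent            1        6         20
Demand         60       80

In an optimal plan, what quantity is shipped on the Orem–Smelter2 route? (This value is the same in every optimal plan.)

The minimum-cost plan:
  Yuma→Smelter2: 70 × €7 = €490
  Ithaca→Smelter1: 15 × €1 = €15
  Orem→Smelter1: 25 × €1 = €25
  Orem→Smelter2: 10 × €5 = €50
  Kent→Smelter1: 20 × €1 = €20
Total cost = €600.
So Orem→Smelter2 carries 10 tons.

10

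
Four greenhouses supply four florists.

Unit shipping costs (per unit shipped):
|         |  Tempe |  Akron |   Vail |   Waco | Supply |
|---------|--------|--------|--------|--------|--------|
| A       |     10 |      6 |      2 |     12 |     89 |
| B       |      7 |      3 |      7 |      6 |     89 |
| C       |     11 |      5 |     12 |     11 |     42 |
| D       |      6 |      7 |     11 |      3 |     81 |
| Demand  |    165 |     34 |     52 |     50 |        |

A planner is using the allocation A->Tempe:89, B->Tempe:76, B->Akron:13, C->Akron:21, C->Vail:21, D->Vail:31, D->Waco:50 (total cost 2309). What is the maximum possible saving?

618

Current plan cost = 89·10 + 76·7 + 13·3 + 21·5 + 21·12 + 31·11 + 50·3 = 2309.
Optimal plan:
  A to Tempe: 37 bunches
  A to Vail: 52 bunches
  B to Tempe: 89 bunches
  C to Tempe: 8 bunches
  C to Akron: 34 bunches
  D to Tempe: 31 bunches
  D to Waco: 50 bunches
Optimal cost = 1691.
Saving = 2309 − 1691 = 618.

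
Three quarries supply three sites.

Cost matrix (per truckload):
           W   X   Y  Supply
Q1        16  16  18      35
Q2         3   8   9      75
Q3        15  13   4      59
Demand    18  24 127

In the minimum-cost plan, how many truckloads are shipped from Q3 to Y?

The minimum-cost plan:
  Q1–X: 24 × 16 = 384
  Q1–Y: 11 × 18 = 198
  Q2–W: 18 × 3 = 54
  Q2–Y: 57 × 9 = 513
  Q3–Y: 59 × 4 = 236
Total cost = 1385.
So Q3→Y carries 59 truckloads.

59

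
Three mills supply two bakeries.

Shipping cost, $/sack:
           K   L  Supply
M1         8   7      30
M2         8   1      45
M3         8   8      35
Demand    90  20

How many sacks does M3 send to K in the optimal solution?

Solving gives:
  M1->K: 30 × $8 = $240
  M2->K: 25 × $8 = $200
  M2->L: 20 × $1 = $20
  M3->K: 35 × $8 = $280
Total cost = $740.
So M3→K carries 35 sacks.

35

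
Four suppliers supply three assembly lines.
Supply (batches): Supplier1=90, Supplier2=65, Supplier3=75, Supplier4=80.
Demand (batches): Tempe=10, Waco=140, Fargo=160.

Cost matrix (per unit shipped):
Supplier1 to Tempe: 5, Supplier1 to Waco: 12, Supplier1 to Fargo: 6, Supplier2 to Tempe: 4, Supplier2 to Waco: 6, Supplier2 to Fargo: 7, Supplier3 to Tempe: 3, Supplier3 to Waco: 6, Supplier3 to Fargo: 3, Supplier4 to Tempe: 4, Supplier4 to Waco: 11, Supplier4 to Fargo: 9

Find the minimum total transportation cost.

1980

A cheapest plan:
  Supplier1–Fargo: 90 × 6 = 540
  Supplier2–Waco: 65 × 6 = 390
  Supplier3–Waco: 5 × 6 = 30
  Supplier3–Fargo: 70 × 3 = 210
  Supplier4–Tempe: 10 × 4 = 40
  Supplier4–Waco: 70 × 11 = 770
Total = 540 + 390 + 30 + 210 + 40 + 770 = 1980.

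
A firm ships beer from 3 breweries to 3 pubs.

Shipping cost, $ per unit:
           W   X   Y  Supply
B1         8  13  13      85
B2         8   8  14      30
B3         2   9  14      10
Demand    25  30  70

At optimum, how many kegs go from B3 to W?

10

The minimum-cost plan:
  B1–W: 15 × $8 = $120
  B1–Y: 70 × $13 = $910
  B2–X: 30 × $8 = $240
  B3–W: 10 × $2 = $20
Total cost = $1290.
So B3→W carries 10 kegs.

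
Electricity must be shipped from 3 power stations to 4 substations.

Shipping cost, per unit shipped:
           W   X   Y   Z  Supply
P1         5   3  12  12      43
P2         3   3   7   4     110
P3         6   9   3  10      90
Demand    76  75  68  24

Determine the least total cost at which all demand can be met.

819

An optimal shipping plan:
  P1–X: 43 × 3 = 129
  P2–W: 54 × 3 = 162
  P2–X: 32 × 3 = 96
  P2–Z: 24 × 4 = 96
  P3–W: 22 × 6 = 132
  P3–Y: 68 × 3 = 204
Total = 129 + 162 + 96 + 96 + 132 + 204 = 819.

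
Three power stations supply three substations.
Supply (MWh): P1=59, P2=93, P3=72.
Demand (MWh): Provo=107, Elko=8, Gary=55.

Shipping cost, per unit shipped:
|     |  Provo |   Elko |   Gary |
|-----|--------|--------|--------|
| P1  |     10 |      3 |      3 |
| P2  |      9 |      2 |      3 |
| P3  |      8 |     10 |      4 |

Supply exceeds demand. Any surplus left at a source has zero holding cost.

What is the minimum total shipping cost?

An optimal shipping plan:
  P1 to Gary: 5 × 3 = 15
  P2 to Provo: 35 × 9 = 315
  P2 to Elko: 8 × 2 = 16
  P2 to Gary: 50 × 3 = 150
  P3 to Provo: 72 × 8 = 576
Total = 15 + 315 + 16 + 150 + 576 = 1072.
(Supply check: P1 ships 5; P2 ships 93; P3 ships 72.)

1072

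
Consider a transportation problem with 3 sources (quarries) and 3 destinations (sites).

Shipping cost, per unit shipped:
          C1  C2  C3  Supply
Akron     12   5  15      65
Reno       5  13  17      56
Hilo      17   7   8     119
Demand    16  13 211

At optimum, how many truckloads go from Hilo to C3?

119

Solving gives:
  Akron–C2: 13 × 5 = 65
  Akron–C3: 52 × 15 = 780
  Reno–C1: 16 × 5 = 80
  Reno–C3: 40 × 17 = 680
  Hilo–C3: 119 × 8 = 952
Total cost = 2557.
So Hilo→C3 carries 119 truckloads.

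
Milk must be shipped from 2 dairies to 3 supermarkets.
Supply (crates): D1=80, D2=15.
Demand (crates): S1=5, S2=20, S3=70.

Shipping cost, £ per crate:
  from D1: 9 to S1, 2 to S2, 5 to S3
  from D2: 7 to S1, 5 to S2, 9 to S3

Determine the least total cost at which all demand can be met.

An optimal shipping plan:
  D1–S2: 10 × £2 = £20
  D1–S3: 70 × £5 = £350
  D2–S1: 5 × £7 = £35
  D2–S2: 10 × £5 = £50
Total = 20 + 350 + 35 + 50 = £455.

455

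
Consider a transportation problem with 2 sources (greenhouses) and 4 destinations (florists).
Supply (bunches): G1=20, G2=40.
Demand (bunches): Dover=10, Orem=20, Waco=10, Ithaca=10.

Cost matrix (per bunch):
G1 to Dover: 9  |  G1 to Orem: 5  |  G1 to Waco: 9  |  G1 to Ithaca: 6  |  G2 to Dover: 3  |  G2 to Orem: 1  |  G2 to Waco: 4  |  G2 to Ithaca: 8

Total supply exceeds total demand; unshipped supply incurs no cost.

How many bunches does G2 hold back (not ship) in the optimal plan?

An optimal plan:
  G1 to Ithaca: 10 × 6 = 60
  G2 to Dover: 10 × 3 = 30
  G2 to Orem: 20 × 1 = 20
  G2 to Waco: 10 × 4 = 40
Total cost = 150.
G2 ships 40 of its 40, leaving 0.

0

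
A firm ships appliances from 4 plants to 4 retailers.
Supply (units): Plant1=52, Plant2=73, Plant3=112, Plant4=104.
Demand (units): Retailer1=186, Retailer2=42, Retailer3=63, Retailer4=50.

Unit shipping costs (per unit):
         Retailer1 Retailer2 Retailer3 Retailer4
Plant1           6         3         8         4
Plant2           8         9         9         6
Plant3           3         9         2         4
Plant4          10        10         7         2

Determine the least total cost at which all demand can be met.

A cheapest plan:
  Plant1->Retailer1: 10 × 6 = 60
  Plant1->Retailer2: 42 × 3 = 126
  Plant2->Retailer1: 73 × 8 = 584
  Plant3->Retailer1: 103 × 3 = 309
  Plant3->Retailer3: 9 × 2 = 18
  Plant4->Retailer3: 54 × 7 = 378
  Plant4->Retailer4: 50 × 2 = 100
Total = 60 + 126 + 584 + 309 + 18 + 378 + 100 = 1575.

1575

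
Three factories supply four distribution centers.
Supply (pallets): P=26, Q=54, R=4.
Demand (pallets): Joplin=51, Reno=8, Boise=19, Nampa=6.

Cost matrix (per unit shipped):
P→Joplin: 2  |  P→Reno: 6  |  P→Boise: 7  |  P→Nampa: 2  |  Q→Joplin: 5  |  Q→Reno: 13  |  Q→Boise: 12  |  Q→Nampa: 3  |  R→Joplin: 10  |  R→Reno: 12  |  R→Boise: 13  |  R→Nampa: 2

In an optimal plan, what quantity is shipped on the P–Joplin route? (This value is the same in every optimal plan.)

Optimal shipments:
  P→Reno: 8 × 6 = 48
  P→Boise: 18 × 7 = 126
  Q→Joplin: 51 × 5 = 255
  Q→Boise: 1 × 12 = 12
  Q→Nampa: 2 × 3 = 6
  R→Nampa: 4 × 2 = 8
Total cost = 455.
The route P→Joplin is not used.

0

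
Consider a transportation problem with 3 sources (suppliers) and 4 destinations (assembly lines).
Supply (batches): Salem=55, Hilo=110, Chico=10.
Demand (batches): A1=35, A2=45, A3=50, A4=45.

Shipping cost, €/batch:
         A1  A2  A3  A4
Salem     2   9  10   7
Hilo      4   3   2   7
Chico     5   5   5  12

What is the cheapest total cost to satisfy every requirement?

640

An optimal shipping plan:
  Salem->A1: 35 × €2 = €70
  Salem->A4: 20 × €7 = €140
  Hilo->A2: 35 × €3 = €105
  Hilo->A3: 50 × €2 = €100
  Hilo->A4: 25 × €7 = €175
  Chico->A2: 10 × €5 = €50
Total = 70 + 140 + 105 + 100 + 175 + 50 = €640.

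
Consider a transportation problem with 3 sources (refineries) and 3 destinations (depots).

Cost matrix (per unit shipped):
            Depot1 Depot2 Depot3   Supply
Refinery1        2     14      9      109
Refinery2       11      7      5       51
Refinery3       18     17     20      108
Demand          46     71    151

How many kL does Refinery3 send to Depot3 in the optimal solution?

The minimum-cost plan:
  Refinery1→Depot1: 46 × 2 = 92
  Refinery1→Depot3: 63 × 9 = 567
  Refinery2→Depot3: 51 × 5 = 255
  Refinery3→Depot2: 71 × 17 = 1207
  Refinery3→Depot3: 37 × 20 = 740
Total cost = 2861.
So Refinery3→Depot3 carries 37 kL.

37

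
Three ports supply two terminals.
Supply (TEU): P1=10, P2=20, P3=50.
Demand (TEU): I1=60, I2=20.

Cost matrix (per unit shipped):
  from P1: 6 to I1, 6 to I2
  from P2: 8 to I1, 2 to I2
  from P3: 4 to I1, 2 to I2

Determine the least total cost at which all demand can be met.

One minimum-cost allocation:
  P1 to I1: 10 TEU
  P2 to I2: 20 TEU
  P3 to I1: 50 TEU
Total cost = 300.

300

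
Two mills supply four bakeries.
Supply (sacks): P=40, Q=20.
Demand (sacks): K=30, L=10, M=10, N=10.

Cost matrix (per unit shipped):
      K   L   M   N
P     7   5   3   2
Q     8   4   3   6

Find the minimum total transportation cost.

300

Optimal allocation:
  P->K: 30 × 7 = 210
  P->N: 10 × 2 = 20
  Q->L: 10 × 4 = 40
  Q->M: 10 × 3 = 30
Total = 210 + 20 + 40 + 30 = 300.
(Supply check: P ships 40; Q ships 20.)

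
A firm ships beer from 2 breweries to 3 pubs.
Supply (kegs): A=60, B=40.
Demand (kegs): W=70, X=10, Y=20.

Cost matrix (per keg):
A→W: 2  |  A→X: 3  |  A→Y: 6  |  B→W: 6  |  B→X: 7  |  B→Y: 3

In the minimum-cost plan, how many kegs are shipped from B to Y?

The minimum-cost plan:
  A to W: 50 × 2 = 100
  A to X: 10 × 3 = 30
  B to W: 20 × 6 = 120
  B to Y: 20 × 3 = 60
Total cost = 310.
So B→Y carries 20 kegs.

20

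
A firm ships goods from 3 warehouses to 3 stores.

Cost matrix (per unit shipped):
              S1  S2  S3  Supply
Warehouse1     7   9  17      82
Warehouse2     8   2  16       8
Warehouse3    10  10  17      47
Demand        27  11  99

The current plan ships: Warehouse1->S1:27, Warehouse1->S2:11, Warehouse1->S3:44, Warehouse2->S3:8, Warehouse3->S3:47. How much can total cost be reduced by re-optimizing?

48

Current plan cost = 27·7 + 11·9 + 44·17 + 8·16 + 47·17 = 1963.
Optimal plan:
  Warehouse1 to S1: 27 × 7 = 189
  Warehouse1 to S2: 3 × 9 = 27
  Warehouse1 to S3: 52 × 17 = 884
  Warehouse2 to S2: 8 × 2 = 16
  Warehouse3 to S3: 47 × 17 = 799
Optimal cost = 1915.
Saving = 1963 − 1915 = 48.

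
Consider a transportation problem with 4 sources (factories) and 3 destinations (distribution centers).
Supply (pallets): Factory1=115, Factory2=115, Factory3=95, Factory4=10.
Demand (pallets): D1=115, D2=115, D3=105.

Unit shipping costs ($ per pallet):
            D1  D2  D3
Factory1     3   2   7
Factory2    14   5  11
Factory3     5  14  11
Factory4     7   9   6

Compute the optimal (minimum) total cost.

1835

A cheapest plan:
  Factory1–D1: 20 pallets
  Factory1–D3: 95 pallets
  Factory2–D2: 115 pallets
  Factory3–D1: 95 pallets
  Factory4–D3: 10 pallets
Total cost = $1835.
(Supply check: Factory1 ships 115; Factory2 ships 115; Factory3 ships 95; Factory4 ships 10.)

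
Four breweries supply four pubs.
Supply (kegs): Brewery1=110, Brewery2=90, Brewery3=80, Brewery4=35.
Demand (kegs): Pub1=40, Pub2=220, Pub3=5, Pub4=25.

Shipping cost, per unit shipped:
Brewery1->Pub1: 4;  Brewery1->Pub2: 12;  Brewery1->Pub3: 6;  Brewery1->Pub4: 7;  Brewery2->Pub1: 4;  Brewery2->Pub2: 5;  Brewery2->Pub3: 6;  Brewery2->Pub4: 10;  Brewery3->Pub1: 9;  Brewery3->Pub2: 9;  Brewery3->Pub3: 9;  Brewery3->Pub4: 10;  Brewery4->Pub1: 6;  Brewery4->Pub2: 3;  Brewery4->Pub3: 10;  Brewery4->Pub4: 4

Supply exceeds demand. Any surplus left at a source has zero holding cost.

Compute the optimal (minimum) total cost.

A cheapest plan:
  Brewery1->Pub1: 40 × 4 = 160
  Brewery1->Pub2: 15 × 12 = 180
  Brewery1->Pub3: 5 × 6 = 30
  Brewery1->Pub4: 25 × 7 = 175
  Brewery2->Pub2: 90 × 5 = 450
  Brewery3->Pub2: 80 × 9 = 720
  Brewery4->Pub2: 35 × 3 = 105
Total = 160 + 180 + 30 + 175 + 450 + 720 + 105 = 1820.
(Supply check: Brewery1 ships 85; Brewery2 ships 90; Brewery3 ships 80; Brewery4 ships 35.)

1820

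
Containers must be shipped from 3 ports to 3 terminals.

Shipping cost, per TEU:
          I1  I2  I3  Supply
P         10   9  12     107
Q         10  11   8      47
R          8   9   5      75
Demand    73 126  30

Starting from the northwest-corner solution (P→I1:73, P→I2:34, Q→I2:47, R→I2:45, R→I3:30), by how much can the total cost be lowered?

Current plan cost = 73·10 + 34·9 + 47·11 + 45·9 + 30·5 = 2108.
Optimal plan:
  P–I2: 107 × 9 = 963
  Q–I1: 47 × 10 = 470
  R–I1: 26 × 8 = 208
  R–I2: 19 × 9 = 171
  R–I3: 30 × 5 = 150
Optimal cost = 1962.
Saving = 2108 − 1962 = 146.

146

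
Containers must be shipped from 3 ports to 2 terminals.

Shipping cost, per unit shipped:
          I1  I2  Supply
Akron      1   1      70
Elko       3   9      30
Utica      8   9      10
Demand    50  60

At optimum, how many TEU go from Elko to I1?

30

Optimal shipments:
  Akron–I1: 10 × 1 = 10
  Akron–I2: 60 × 1 = 60
  Elko–I1: 30 × 3 = 90
  Utica–I1: 10 × 8 = 80
Total cost = 240.
So Elko→I1 carries 30 TEU.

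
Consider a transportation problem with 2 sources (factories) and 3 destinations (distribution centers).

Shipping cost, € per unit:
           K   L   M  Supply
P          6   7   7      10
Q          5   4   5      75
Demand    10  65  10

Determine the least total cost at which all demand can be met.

370

Optimal allocation:
  P->K: 10 pallets
  Q->L: 65 pallets
  Q->M: 10 pallets
Total cost = €370.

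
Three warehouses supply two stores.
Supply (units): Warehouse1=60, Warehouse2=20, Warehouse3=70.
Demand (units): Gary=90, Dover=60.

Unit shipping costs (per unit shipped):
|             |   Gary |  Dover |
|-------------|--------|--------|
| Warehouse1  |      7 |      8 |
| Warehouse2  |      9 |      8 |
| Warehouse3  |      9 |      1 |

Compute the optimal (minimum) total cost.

A cheapest plan:
  Warehouse1->Gary: 60 × 7 = 420
  Warehouse2->Gary: 20 × 9 = 180
  Warehouse3->Gary: 10 × 9 = 90
  Warehouse3->Dover: 60 × 1 = 60
Total = 420 + 180 + 90 + 60 = 750.
(Supply check: Warehouse1 ships 60; Warehouse2 ships 20; Warehouse3 ships 70.)

750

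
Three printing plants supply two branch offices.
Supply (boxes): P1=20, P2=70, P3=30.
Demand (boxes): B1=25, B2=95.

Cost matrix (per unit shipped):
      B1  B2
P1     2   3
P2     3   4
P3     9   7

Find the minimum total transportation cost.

An optimal shipping plan:
  P1–B2: 20 × 3 = 60
  P2–B1: 25 × 3 = 75
  P2–B2: 45 × 4 = 180
  P3–B2: 30 × 7 = 210
Total = 60 + 75 + 180 + 210 = 525.

525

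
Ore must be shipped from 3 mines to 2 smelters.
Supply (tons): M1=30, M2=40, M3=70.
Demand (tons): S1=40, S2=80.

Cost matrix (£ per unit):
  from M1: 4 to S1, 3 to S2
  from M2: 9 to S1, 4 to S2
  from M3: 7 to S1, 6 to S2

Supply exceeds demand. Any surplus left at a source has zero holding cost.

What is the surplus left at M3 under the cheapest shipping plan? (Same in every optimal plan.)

Minimum-cost shipments:
  M1->S2: 30 × £3 = £90
  M2->S2: 40 × £4 = £160
  M3->S1: 40 × £7 = £280
  M3->S2: 10 × £6 = £60
Total cost = £590.
M3 ships 50 of its 70, leaving 20.

20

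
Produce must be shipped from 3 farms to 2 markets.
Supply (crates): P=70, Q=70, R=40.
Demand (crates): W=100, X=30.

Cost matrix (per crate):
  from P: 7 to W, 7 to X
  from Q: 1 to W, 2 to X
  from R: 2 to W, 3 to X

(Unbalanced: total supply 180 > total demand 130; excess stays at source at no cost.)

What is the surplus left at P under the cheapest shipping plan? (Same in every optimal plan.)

50

An optimal plan:
  P->X: 20 × 7 = 140
  Q->W: 60 × 1 = 60
  Q->X: 10 × 2 = 20
  R->W: 40 × 2 = 80
Total cost = 300.
P ships 20 of its 70, leaving 50.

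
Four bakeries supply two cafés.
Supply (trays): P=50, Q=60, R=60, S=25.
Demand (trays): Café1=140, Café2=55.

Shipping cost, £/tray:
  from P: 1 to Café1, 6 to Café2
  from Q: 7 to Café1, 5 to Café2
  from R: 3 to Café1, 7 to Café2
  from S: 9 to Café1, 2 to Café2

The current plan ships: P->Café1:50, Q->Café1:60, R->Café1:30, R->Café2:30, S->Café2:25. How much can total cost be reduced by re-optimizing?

Current plan cost = 50·1 + 60·7 + 30·3 + 30·7 + 25·2 = £820.
Optimal plan:
  P->Café1: 50 trays
  Q->Café1: 30 trays
  Q->Café2: 30 trays
  R->Café1: 60 trays
  S->Café2: 25 trays
Optimal cost = £640.
Saving = 820 − 640 = £180.

180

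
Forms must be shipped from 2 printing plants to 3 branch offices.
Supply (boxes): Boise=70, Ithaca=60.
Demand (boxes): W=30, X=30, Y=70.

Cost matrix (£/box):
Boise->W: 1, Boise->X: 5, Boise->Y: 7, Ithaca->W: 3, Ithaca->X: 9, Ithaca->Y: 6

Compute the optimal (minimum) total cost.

610

Optimal allocation:
  Boise to W: 30 × £1 = £30
  Boise to X: 30 × £5 = £150
  Boise to Y: 10 × £7 = £70
  Ithaca to Y: 60 × £6 = £360
Total = 30 + 150 + 70 + 360 = £610.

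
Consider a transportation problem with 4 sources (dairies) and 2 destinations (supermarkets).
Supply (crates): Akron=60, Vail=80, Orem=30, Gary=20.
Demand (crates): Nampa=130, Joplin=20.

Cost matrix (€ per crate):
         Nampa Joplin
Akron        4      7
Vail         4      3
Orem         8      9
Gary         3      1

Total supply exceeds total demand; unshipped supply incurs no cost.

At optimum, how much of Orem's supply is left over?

An optimal plan:
  Akron->Nampa: 50 × €4 = €200
  Vail->Nampa: 80 × €4 = €320
  Gary->Joplin: 20 × €1 = €20
Total cost = €540.
Orem ships 0 of its 30, leaving 30.

30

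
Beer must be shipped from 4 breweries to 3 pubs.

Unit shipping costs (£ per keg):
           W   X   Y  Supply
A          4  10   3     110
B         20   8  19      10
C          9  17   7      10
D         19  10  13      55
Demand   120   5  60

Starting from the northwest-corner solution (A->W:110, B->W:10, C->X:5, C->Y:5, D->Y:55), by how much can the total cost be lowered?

Current plan cost = 110·4 + 10·20 + 5·17 + 5·7 + 55·13 = £1475.
Optimal plan:
  A→W: 110 × £4 = £440
  B→W: 5 × £20 = £100
  B→X: 5 × £8 = £40
  C→W: 5 × £9 = £45
  C→Y: 5 × £7 = £35
  D→Y: 55 × £13 = £715
Optimal cost = £1375.
Saving = 1475 − 1375 = £100.

100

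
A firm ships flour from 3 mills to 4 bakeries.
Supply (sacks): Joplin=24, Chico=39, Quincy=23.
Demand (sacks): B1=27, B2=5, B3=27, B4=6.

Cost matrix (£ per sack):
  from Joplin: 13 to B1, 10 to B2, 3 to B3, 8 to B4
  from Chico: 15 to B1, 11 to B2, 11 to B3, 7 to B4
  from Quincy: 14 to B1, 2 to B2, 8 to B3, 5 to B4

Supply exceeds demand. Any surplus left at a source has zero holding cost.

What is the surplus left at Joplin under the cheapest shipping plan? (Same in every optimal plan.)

Minimum-cost shipments:
  Joplin–B3: 24 × £3 = £72
  Chico–B1: 18 × £15 = £270
  Quincy–B1: 9 × £14 = £126
  Quincy–B2: 5 × £2 = £10
  Quincy–B3: 3 × £8 = £24
  Quincy–B4: 6 × £5 = £30
Total cost = £532.
Joplin ships 24 of its 24, leaving 0.

0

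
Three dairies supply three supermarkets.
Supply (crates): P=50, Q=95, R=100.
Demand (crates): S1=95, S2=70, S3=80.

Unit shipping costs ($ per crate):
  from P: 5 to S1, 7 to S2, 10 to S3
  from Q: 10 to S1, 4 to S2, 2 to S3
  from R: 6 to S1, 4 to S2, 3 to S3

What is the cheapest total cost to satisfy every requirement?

960

One minimum-cost allocation:
  P–S1: 50 × $5 = $250
  Q–S2: 15 × $4 = $60
  Q–S3: 80 × $2 = $160
  R–S1: 45 × $6 = $270
  R–S2: 55 × $4 = $220
Total = 250 + 60 + 160 + 270 + 220 = $960.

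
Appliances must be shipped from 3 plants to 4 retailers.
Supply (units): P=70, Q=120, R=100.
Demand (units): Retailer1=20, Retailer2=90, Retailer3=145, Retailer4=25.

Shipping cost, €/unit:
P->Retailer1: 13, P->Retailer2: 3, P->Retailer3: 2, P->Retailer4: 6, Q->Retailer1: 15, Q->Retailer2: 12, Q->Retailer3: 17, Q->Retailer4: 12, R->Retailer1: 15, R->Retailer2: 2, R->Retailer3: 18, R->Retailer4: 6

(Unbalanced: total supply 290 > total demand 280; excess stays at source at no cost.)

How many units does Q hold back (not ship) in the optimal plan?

10

Minimum-cost shipments:
  P to Retailer3: 70 units
  Q to Retailer1: 20 units
  Q to Retailer3: 75 units
  Q to Retailer4: 15 units
  R to Retailer2: 90 units
  R to Retailer4: 10 units
Total cost = €2135.
Q ships 110 of its 120, leaving 10.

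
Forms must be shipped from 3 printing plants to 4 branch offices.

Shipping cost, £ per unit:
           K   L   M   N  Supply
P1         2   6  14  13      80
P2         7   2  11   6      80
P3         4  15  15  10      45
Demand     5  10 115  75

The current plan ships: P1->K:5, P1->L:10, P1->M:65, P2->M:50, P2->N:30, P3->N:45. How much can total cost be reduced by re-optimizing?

Current plan cost = 5·2 + 10·6 + 65·14 + 50·11 + 30·6 + 45·10 = £2160.
Optimal plan:
  P1→K: 5 boxes
  P1→M: 75 boxes
  P2→L: 10 boxes
  P2→M: 40 boxes
  P2→N: 30 boxes
  P3→N: 45 boxes
Optimal cost = £2150.
Saving = 2160 − 2150 = £10.

10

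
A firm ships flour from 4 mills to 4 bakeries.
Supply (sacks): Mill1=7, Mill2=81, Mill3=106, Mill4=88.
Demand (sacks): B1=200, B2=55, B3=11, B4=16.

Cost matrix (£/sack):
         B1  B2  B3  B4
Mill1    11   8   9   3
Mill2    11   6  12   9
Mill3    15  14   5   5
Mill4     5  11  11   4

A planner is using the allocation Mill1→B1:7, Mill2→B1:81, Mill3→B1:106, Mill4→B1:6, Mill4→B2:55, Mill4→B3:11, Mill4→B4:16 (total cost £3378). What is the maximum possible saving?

Current plan cost = 7·11 + 81·11 + 106·15 + 6·5 + 55·11 + 11·11 + 16·4 = £3378.
Optimal plan:
  Mill1->B1: 7 sacks
  Mill2->B1: 26 sacks
  Mill2->B2: 55 sacks
  Mill3->B1: 79 sacks
  Mill3->B3: 11 sacks
  Mill3->B4: 16 sacks
  Mill4->B1: 88 sacks
Optimal cost = £2453.
Saving = 3378 − 2453 = £925.

925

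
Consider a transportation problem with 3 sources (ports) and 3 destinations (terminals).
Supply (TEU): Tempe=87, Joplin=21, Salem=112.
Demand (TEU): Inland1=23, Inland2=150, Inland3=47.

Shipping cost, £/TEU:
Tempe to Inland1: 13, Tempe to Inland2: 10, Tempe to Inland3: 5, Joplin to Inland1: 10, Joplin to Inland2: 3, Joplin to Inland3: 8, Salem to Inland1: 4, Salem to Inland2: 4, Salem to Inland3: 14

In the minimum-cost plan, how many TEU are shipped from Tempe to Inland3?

47

Solving gives:
  Tempe->Inland2: 40 × £10 = £400
  Tempe->Inland3: 47 × £5 = £235
  Joplin->Inland2: 21 × £3 = £63
  Salem->Inland1: 23 × £4 = £92
  Salem->Inland2: 89 × £4 = £356
Total cost = £1146.
So Tempe→Inland3 carries 47 TEU.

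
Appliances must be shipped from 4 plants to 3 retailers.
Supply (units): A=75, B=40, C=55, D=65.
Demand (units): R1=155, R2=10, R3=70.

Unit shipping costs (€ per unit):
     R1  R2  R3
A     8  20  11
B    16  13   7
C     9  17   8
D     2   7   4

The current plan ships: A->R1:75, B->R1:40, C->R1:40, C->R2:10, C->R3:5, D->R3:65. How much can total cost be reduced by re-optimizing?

545

Current plan cost = 75·8 + 40·16 + 40·9 + 10·17 + 5·8 + 65·4 = €2070.
Optimal plan:
  A to R1: 75 × €8 = €600
  B to R2: 10 × €13 = €130
  B to R3: 30 × €7 = €210
  C to R1: 15 × €9 = €135
  C to R3: 40 × €8 = €320
  D to R1: 65 × €2 = €130
Optimal cost = €1525.
Saving = 2070 − 1525 = €545.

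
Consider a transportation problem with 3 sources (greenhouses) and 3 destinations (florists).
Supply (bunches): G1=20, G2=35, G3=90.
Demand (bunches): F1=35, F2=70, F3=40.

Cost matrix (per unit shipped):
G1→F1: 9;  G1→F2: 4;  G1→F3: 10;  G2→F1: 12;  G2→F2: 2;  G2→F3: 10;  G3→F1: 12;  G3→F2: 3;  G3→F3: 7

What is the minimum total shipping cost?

815

A cheapest plan:
  G1 to F1: 20 bunches
  G2 to F2: 35 bunches
  G3 to F1: 15 bunches
  G3 to F2: 35 bunches
  G3 to F3: 40 bunches
Total cost = 815.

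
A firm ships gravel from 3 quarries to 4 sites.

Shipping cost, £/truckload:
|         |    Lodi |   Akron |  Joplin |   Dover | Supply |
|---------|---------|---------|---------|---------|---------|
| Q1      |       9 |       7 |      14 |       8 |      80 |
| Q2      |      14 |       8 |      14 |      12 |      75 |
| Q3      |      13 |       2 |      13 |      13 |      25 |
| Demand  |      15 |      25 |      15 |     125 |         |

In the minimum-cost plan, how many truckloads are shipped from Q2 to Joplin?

Optimal shipments:
  Q1->Lodi: 15 × £9 = £135
  Q1->Dover: 65 × £8 = £520
  Q2->Joplin: 15 × £14 = £210
  Q2->Dover: 60 × £12 = £720
  Q3->Akron: 25 × £2 = £50
Total cost = £1635.
So Q2→Joplin carries 15 truckloads.

15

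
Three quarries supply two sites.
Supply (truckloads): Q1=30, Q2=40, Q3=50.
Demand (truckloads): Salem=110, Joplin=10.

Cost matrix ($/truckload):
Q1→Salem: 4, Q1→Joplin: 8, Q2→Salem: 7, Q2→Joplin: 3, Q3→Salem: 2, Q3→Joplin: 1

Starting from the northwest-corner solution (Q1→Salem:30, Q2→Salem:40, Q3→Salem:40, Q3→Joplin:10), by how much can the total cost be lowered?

30

Current plan cost = 30·4 + 40·7 + 40·2 + 10·1 = $490.
Optimal plan:
  Q1–Salem: 30 × $4 = $120
  Q2–Salem: 30 × $7 = $210
  Q2–Joplin: 10 × $3 = $30
  Q3–Salem: 50 × $2 = $100
Optimal cost = $460.
Saving = 490 − 460 = $30.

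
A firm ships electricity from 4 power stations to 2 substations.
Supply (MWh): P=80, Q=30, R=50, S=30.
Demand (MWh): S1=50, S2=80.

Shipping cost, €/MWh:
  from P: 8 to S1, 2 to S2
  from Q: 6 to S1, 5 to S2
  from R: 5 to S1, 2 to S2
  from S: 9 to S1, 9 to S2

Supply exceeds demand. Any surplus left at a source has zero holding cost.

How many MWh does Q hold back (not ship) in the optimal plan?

30

Minimum-cost shipments:
  P to S2: 80 × €2 = €160
  R to S1: 50 × €5 = €250
Total cost = €410.
Q ships 0 of its 30, leaving 30.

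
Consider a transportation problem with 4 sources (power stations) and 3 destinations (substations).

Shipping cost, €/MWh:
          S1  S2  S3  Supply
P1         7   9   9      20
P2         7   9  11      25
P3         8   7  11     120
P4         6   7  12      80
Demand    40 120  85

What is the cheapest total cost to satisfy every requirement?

1975

An optimal shipping plan:
  P1–S3: 20 MWh
  P2–S3: 25 MWh
  P3–S2: 80 MWh
  P3–S3: 40 MWh
  P4–S1: 40 MWh
  P4–S2: 40 MWh
Total cost = €1975.
(Supply check: P1 ships 20; P2 ships 25; P3 ships 120; P4 ships 80.)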